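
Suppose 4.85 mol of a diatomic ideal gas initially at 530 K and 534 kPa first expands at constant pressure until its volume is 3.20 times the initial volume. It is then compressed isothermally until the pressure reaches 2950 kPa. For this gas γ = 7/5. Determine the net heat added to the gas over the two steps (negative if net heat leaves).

47700 J

V₁ = nRT₁/P₁ = 4.85×8.314×530/534 = 40.0 L.
Step 1 — Isobaric: P stays 534 kPa; V/T = const ⇒ T₂ = 1700 K, V₂ = 128 L.
W = PΔV = 534×(128−40.0) kPa·L = 47000 J.
ΔU = nCvΔT = 4.85×20.8×(1700−530) = 118000 J.
Q = ΔU + W = nCpΔT = 165000 J.
State after step 1: P = 534 kPa, V = 128 L, T = 1700 K.
Step 2 — Isothermal: T stays 1700 K; PV = const ⇒ V₂ = 23.2 L, P₂ = 2950 kPa.
ΔU = 0 (ideal gas, T constant).
W = nRT ln(V₂/V₁) = 4.85×8.314×1700×ln(0.181) = -117000 J.
Q = ΔU + W = -117000 J.
Net over both steps: W = -69900 J, Q = 47700 J, ΔU = 118000 J.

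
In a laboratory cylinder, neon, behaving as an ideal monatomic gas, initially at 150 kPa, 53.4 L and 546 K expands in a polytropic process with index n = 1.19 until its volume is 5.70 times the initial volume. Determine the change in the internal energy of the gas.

-3380 J

n = P₁V₁/(RT₁) = 150×53.4/(8.314×546) = 1.76 mol.
Polytropic n=1.19: T₂ = T₁(V₁/V₂)^(n−1) = 546×(0.175)^0.19 = 392 K; P₂ = P₁(V₁/V₂)^n = 18.9 kPa.
For an ideal gas ΔU = nCvΔT with Cv = (3/2)R = 12.5 J/(mol·K).
ΔU = 1.76×12.5×(392−546) = -3380 J.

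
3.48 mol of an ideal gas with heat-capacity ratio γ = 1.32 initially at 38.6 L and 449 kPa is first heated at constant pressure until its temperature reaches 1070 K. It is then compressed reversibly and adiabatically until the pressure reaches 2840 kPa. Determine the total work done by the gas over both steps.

-40900 J

T₁ = P₁V₁/(nR) = 449×38.6/(3.48×8.314) = 599 K.
Step 1 — Isobaric: P stays 449 kPa; V/T = const ⇒ T₂ = 1070 K, V₂ = 68.9 L.
W = PΔV = 449×(68.9−38.6) kPa·L = 13600 J.
ΔU = nCvΔT = 3.48×26.0×(1070−599) = 42600 J.
Q = ΔU + W = nCpΔT = 56200 J.
State after step 1: P = 449 kPa, V = 68.9 L, T = 1070 K.
Step 2 — Adiabatic: T₂/T₁ = (P₂/P₁)^((γ−1)/γ) ⇒ T₂ = 1070×(6.33)^0.242 = 1670 K; V₂ = 17.0 L.
ΔU = nCvΔT = 3.48×26.0×(1670−1070) = 54600 J.
Q = 0 for an adiabatic process, so W = −ΔU = -54600 J.
Net over both steps: W = -40900 J, Q = 56200 J, ΔU = 97100 J.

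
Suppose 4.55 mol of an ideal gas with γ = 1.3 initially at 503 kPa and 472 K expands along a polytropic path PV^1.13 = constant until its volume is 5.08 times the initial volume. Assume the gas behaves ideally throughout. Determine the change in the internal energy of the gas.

-11300 J

V₁ = nRT₁/P₁ = 4.55×8.314×472/503 = 35.5 L.
Polytropic n=1.13: T₂ = T₁(V₁/V₂)^(n−1) = 472×(0.197)^0.13 = 382 K; P₂ = P₁(V₁/V₂)^n = 80.2 kPa.
For an ideal gas ΔU = nCvΔT with Cv = R/(γ−1) = 27.7 J/(mol·K).
ΔU = 4.55×27.7×(382−472) = -11300 J.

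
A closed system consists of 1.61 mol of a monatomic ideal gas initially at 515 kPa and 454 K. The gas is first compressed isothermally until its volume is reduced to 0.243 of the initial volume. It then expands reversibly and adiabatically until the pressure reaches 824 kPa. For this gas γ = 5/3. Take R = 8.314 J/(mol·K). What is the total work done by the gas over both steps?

V₁ = nRT₁/P₁ = 1.61×8.314×454/515 = 11.8 L.
Step 1 — Isothermal: T stays 454 K; PV = const ⇒ V₂ = 2.87 L, P₂ = 2120 kPa.
ΔU = 0 (ideal gas, T constant).
W = nRT ln(V₂/V₁) = 1.61×8.314×454×ln(0.243) = -8600 J.
Q = ΔU + W = -8600 J.
State after step 1: P = 2120 kPa, V = 2.87 L, T = 454 K.
Step 2 — Adiabatic: T₂/T₁ = (P₂/P₁)^((γ−1)/γ) ⇒ T₂ = 454×(0.389)^0.400 = 311 K; V₂ = 5.05 L.
ΔU = nCvΔT = 1.61×12.5×(311−454) = -2870 J.
Q = 0 for an adiabatic process, so W = −ΔU = 2870 J.
Net over both steps: W = -5730 J, Q = -8600 J, ΔU = -2870 J.

-5730 J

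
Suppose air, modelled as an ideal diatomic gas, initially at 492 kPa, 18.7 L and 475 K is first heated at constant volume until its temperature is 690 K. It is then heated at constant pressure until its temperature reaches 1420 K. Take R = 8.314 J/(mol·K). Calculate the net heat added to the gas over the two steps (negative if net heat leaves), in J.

n = P₁V₁/(RT₁) = 492×18.7/(8.314×475) = 2.33 mol.
Step 1 — Isochoric: V stays 18.7 L; P/T = const ⇒ T₂ = 690 K, P₂ = 715 kPa.
W = 0 (no volume change).
ΔU = nCvΔT = 2.33×20.8×(690−475) = 10400 J.
Q = ΔU = 10400 J.
State after step 1: P = 715 kPa, V = 18.7 L, T = 690 K.
Step 2 — Isobaric: P stays 715 kPa; V/T = const ⇒ T₂ = 1420 K, V₂ = 38.5 L.
W = PΔV = 715×(38.5−18.7) kPa·L = 14100 J.
ΔU = nCvΔT = 2.33×20.8×(1420−690) = 35300 J.
Q = ΔU + W = nCpΔT = 49500 J.
Net over both steps: W = 14100 J, Q = 59900 J, ΔU = 45800 J.

59900 J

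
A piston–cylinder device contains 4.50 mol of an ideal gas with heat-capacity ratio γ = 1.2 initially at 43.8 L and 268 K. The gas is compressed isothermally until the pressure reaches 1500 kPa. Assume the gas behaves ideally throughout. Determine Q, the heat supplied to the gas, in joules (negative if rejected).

-18800 J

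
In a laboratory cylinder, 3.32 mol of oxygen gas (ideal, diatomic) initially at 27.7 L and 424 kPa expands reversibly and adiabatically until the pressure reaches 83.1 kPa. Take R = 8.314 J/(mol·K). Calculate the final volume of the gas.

88.7 L

T₁ = P₁V₁/(nR) = 424×27.7/(3.32×8.314) = 425 K.
Adiabatic: T₂/T₁ = (P₂/P₁)^((γ−1)/γ) ⇒ T₂ = 425×(0.196)^0.286 = 267 K; V₂ = 88.7 L.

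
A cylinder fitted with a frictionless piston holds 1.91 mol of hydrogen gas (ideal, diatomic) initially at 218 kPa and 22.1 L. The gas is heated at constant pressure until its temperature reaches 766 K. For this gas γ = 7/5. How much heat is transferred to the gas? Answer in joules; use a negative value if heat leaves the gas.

25700 J

T₁ = P₁V₁/(nR) = 218×22.1/(1.91×8.314) = 303 K.
Isobaric: P stays 218 kPa; V/T = const ⇒ T₂ = 766 K, V₂ = 55.8 L.
W = PΔV = 218×(55.8−22.1) kPa·L = 7350 J.
ΔU = nCvΔT = 1.91×20.8×(766−303) = 18400 J.
Q = ΔU + W = nCpΔT = 25700 J.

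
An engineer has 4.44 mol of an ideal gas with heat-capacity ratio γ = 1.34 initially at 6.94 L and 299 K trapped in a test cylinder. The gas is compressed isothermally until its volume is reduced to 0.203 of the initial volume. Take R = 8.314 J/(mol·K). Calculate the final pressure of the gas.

7830 kPa

P₁ = nRT₁/V₁ = 4.44×8.314×299/6.94 = 1590 kPa.
Isothermal: T stays 299 K; PV = const ⇒ V₂ = 1.41 L, P₂ = 7830 kPa.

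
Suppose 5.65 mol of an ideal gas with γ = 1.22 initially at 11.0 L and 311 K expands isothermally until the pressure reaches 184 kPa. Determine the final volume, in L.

79.4 L

P₁ = nRT₁/V₁ = 5.65×8.314×311/11.0 = 1330 kPa.
Isothermal: T stays 311 K; PV = const ⇒ V₂ = 79.4 L, P₂ = 184 kPa.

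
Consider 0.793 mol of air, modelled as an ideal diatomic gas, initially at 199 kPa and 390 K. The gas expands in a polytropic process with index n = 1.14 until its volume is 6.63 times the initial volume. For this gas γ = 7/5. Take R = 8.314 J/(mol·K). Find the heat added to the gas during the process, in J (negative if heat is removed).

2780 J

V₁ = nRT₁/P₁ = 0.793×8.314×390/199 = 12.9 L.
Polytropic n=1.14: T₂ = T₁(V₁/V₂)^(n−1) = 390×(0.151)^0.14 = 299 K; P₂ = P₁(V₁/V₂)^n = 23.0 kPa.
W = (P₁V₁−P₂V₂)/(n−1) = (199×12.9−23.0×85.7)/0.14 = 4270 J.
ΔU = nCvΔT = 0.793×20.8×(299−390) = -1500 J.
Q = ΔU + W = 2780 J.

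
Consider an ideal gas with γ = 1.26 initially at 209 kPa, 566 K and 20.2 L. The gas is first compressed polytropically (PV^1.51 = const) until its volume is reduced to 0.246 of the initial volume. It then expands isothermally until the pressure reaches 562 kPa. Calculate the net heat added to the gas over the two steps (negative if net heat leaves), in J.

18100 J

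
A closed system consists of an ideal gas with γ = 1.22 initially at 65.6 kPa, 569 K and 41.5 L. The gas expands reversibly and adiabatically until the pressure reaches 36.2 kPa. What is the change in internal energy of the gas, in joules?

-1260 J

n = P₁V₁/(RT₁) = 65.6×41.5/(8.314×569) = 0.575 mol.
Adiabatic: T₂/T₁ = (P₂/P₁)^((γ−1)/γ) ⇒ T₂ = 569×(0.552)^0.180 = 511 K; V₂ = 67.6 L.
For an ideal gas ΔU = nCvΔT with Cv = R/(γ−1) = 37.8 J/(mol·K).
ΔU = 0.575×37.8×(511−569) = -1260 J.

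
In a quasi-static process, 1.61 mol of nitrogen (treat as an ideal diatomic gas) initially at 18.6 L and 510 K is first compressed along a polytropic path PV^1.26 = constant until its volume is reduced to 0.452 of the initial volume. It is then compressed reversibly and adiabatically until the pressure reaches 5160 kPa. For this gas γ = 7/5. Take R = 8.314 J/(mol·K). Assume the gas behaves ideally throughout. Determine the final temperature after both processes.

1000 K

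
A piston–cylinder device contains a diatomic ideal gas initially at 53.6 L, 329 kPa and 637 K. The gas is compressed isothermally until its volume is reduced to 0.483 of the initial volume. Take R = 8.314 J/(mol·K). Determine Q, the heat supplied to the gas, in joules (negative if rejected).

-12800 J

n = P₁V₁/(RT₁) = 329×53.6/(8.314×637) = 3.33 mol.
Isothermal: T stays 637 K; PV = const ⇒ V₂ = 25.9 L, P₂ = 681 kPa.
ΔU = 0 (ideal gas, T constant).
W = nRT ln(V₂/V₁) = 3.33×8.314×637×ln(0.483) = -12800 J.
Q = ΔU + W = -12800 J.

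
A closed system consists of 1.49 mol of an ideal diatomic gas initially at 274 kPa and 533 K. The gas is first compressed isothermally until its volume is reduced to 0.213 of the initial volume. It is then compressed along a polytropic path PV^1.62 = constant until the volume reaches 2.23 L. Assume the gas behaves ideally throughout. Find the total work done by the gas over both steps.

-17400 J

V₁ = nRT₁/P₁ = 1.49×8.314×533/274 = 24.1 L.
Step 1 — Isothermal: T stays 533 K; PV = const ⇒ V₂ = 5.13 L, P₂ = 1290 kPa.
ΔU = 0 (ideal gas, T constant).
W = nRT ln(V₂/V₁) = 1.49×8.314×533×ln(0.213) = -10200 J.
Q = ΔU + W = -10200 J.
State after step 1: P = 1290 kPa, V = 5.13 L, T = 533 K.
Step 2 — Polytropic n=1.62: T₂ = T₁(V₁/V₂)^(n−1) = 533×(2.30)^0.62 = 894 K; P₂ = P₁(V₁/V₂)^n = 4960 kPa.
W = (P₁V₁−P₂V₂)/(n−1) = (1290×5.13−4960×2.23)/0.62 = -7210 J.
ΔU = nCvΔT = 1.49×20.8×(894−533) = 11200 J.
Q = ΔU + W = 3960 J.
Net over both steps: W = -17400 J, Q = -6250 J, ΔU = 11200 J.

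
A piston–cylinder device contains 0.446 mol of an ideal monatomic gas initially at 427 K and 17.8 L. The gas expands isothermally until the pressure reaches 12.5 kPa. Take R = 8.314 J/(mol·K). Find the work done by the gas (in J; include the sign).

3110 J

P₁ = nRT₁/V₁ = 0.446×8.314×427/17.8 = 89.0 kPa.
Isothermal: T stays 427 K; PV = const ⇒ V₂ = 127 L, P₂ = 12.5 kPa.
W = nRT ln(V₂/V₁) = 0.446×8.314×427×ln(7.12) = 3110 J.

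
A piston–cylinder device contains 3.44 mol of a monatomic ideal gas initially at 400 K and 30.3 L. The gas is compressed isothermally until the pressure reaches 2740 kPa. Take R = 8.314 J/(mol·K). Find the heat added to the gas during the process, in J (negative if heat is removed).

-22700 J

P₁ = nRT₁/V₁ = 3.44×8.314×400/30.3 = 378 kPa.
Isothermal: T stays 400 K; PV = const ⇒ V₂ = 4.18 L, P₂ = 2740 kPa.
ΔU = 0 (ideal gas, T constant).
W = nRT ln(V₂/V₁) = 3.44×8.314×400×ln(0.138) = -22700 J.
Q = ΔU + W = -22700 J.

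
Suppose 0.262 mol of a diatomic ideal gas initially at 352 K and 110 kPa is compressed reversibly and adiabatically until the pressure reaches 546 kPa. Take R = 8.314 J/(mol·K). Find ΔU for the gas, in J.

1110 J

V₁ = nRT₁/P₁ = 0.262×8.314×352/110 = 6.97 L.
Adiabatic: T₂/T₁ = (P₂/P₁)^((γ−1)/γ) ⇒ T₂ = 352×(4.96)^0.286 = 556 K; V₂ = 2.22 L.
For an ideal gas ΔU = nCvΔT with Cv = (5/2)R = 20.8 J/(mol·K).
ΔU = 0.262×20.8×(556−352) = 1110 J.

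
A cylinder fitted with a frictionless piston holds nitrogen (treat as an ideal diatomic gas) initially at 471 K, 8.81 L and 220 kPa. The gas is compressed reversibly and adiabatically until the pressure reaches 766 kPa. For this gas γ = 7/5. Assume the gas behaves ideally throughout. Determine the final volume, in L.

3.61 L

Adiabatic: T₂/T₁ = (P₂/P₁)^((γ−1)/γ) ⇒ T₂ = 471×(3.48)^0.286 = 673 K; V₂ = 3.61 L.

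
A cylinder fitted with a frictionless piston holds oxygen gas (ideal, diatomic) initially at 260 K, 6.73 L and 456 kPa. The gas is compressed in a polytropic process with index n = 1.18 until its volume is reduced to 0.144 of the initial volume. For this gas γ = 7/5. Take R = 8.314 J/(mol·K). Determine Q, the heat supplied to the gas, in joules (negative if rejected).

n = P₁V₁/(RT₁) = 456×6.73/(8.314×260) = 1.42 mol.
Polytropic n=1.18: T₂ = T₁(V₁/V₂)^(n−1) = 260×(6.94)^0.18 = 369 K; P₂ = P₁(V₁/V₂)^n = 4490 kPa.
W = (P₁V₁−P₂V₂)/(n−1) = (456×6.73−4490×0.969)/0.18 = -7120 J.
ΔU = nCvΔT = 1.42×20.8×(369−260) = 3200 J.
Q = ΔU + W = -3910 J.

-3910 J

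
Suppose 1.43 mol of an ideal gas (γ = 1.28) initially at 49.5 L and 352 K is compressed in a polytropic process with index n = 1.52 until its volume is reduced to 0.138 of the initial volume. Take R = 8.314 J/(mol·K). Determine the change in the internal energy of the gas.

26900 J

P₁ = nRT₁/V₁ = 1.43×8.314×352/49.5 = 84.5 kPa.
Polytropic n=1.52: T₂ = T₁(V₁/V₂)^(n−1) = 352×(7.25)^0.52 = 986 K; P₂ = P₁(V₁/V₂)^n = 1720 kPa.
For an ideal gas ΔU = nCvΔT with Cv = R/(γ−1) = 29.7 J/(mol·K).
ΔU = 1.43×29.7×(986−352) = 26900 J.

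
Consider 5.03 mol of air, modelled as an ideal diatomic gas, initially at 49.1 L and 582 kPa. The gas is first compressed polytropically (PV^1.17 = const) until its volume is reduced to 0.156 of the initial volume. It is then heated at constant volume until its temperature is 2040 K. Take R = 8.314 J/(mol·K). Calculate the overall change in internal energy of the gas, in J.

T₁ = P₁V₁/(nR) = 582×49.1/(5.03×8.314) = 683 K.
Step 1 — Polytropic n=1.17: T₂ = T₁(V₁/V₂)^(n−1) = 683×(6.41)^0.17 = 937 K; P₂ = P₁(V₁/V₂)^n = 5120 kPa.
W = (P₁V₁−P₂V₂)/(n−1) = (582×49.1−5120×7.66)/0.17 = -62400 J.
ΔU = nCvΔT = 5.03×20.8×(937−683) = 26500 J.
Q = ΔU + W = -35900 J.
State after step 1: P = 5120 kPa, V = 7.66 L, T = 937 K.
Step 2 — Isochoric: V stays 7.66 L; P/T = const ⇒ T₂ = 2040 K, P₂ = 11100 kPa.
W = 0 (no volume change).
ΔU = nCvΔT = 5.03×20.8×(2040−937) = 115000 J.
Q = ΔU = 115000 J.
Net over both steps: W = -62400 J, Q = 79400 J, ΔU = 142000 J.

142000 J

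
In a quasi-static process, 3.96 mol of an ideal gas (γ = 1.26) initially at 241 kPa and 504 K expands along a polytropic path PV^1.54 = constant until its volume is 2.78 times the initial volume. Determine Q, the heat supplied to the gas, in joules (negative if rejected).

V₁ = nRT₁/P₁ = 3.96×8.314×504/241 = 68.9 L.
Polytropic n=1.54: T₂ = T₁(V₁/V₂)^(n−1) = 504×(0.360)^0.54 = 290 K; P₂ = P₁(V₁/V₂)^n = 49.9 kPa.
W = (P₁V₁−P₂V₂)/(n−1) = (241×68.9−49.9×191)/0.54 = 13000 J.
ΔU = nCvΔT = 3.96×32.0×(290−504) = -27100 J.
Q = ΔU + W = -14000 J.

-14000 J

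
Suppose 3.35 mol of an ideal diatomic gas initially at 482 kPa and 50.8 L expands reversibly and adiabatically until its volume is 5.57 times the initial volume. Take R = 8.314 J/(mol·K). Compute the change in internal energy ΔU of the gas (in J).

T₁ = P₁V₁/(nR) = 482×50.8/(3.35×8.314) = 879 K.
Adiabatic: TV^(γ−1) = const ⇒ T₂ = 879×(0.180)^0.400 = 442 K; PV^γ = const ⇒ P₂ = 43.5 kPa.
For an ideal gas ΔU = nCvΔT with Cv = (5/2)R = 20.8 J/(mol·K).
ΔU = 3.35×20.8×(442−879) = -30400 J.

-30400 J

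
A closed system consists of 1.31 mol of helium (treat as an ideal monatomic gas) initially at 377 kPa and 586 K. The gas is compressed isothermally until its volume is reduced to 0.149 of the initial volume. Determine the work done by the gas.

-12200 J

V₁ = nRT₁/P₁ = 1.31×8.314×586/377 = 16.9 L.
Isothermal: T stays 586 K; PV = const ⇒ V₂ = 2.52 L, P₂ = 2530 kPa.
W = nRT ln(V₂/V₁) = 1.31×8.314×586×ln(0.149) = -12200 J.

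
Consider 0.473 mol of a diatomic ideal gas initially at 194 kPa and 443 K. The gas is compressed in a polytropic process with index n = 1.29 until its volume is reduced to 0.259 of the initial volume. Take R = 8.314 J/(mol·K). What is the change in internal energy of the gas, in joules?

V₁ = nRT₁/P₁ = 0.473×8.314×443/194 = 8.98 L.
Polytropic n=1.29: T₂ = T₁(V₁/V₂)^(n−1) = 443×(3.86)^0.29 = 655 K; P₂ = P₁(V₁/V₂)^n = 1110 kPa.
For an ideal gas ΔU = nCvΔT with Cv = (5/2)R = 20.8 J/(mol·K).
ΔU = 0.473×20.8×(655−443) = 2090 J.

2090 J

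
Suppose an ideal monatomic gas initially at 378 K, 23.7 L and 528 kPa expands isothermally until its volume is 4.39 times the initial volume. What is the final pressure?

120 kPa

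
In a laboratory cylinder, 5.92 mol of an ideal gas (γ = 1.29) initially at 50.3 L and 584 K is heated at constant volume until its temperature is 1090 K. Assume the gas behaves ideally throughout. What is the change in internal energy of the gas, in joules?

85900 J

P₁ = nRT₁/V₁ = 5.92×8.314×584/50.3 = 571 kPa.
Isochoric: V stays 50.3 L; P/T = const ⇒ T₂ = 1090 K, P₂ = 1070 kPa.
For an ideal gas ΔU = nCvΔT with Cv = R/(γ−1) = 28.7 J/(mol·K).
ΔU = 5.92×28.7×(1090−584) = 85900 J.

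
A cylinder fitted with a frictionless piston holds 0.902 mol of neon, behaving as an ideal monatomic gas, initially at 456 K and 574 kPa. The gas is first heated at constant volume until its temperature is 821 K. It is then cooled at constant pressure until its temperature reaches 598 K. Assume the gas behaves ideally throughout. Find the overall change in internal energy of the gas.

1600 J

V₁ = nRT₁/P₁ = 0.902×8.314×456/574 = 5.96 L.
Step 1 — Isochoric: V stays 5.96 L; P/T = const ⇒ T₂ = 821 K, P₂ = 1030 kPa.
W = 0 (no volume change).
ΔU = nCvΔT = 0.902×12.5×(821−456) = 4110 J.
Q = ΔU = 4110 J.
State after step 1: P = 1030 kPa, V = 5.96 L, T = 821 K.
Step 2 — Isobaric: P stays 1030 kPa; V/T = const ⇒ T₂ = 598 K, V₂ = 4.34 L.
W = PΔV = 1030×(4.34−5.96) kPa·L = -1670 J.
ΔU = nCvΔT = 0.902×12.5×(598−821) = -2510 J.
Q = ΔU + W = nCpΔT = -4180 J.
Net over both steps: W = -1670 J, Q = -75.0 J, ΔU = 1600 J.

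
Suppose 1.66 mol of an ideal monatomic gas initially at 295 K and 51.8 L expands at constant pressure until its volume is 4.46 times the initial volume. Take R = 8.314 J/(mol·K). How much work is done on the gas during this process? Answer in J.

P₁ = nRT₁/V₁ = 1.66×8.314×295/51.8 = 78.6 kPa.
Isobaric: P stays 78.6 kPa; V/T = const ⇒ T₂ = 1320 K, V₂ = 231 L.
W = PΔV = 78.6×(231−51.8) kPa·L = 14100 J.
Work done on the gas = −W_by = -14100 J.

-14100 J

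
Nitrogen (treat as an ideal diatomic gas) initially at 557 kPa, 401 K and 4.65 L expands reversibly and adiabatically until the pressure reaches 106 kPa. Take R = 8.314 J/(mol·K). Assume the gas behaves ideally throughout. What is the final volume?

Adiabatic: T₂/T₁ = (P₂/P₁)^((γ−1)/γ) ⇒ T₂ = 401×(0.190)^0.286 = 250 K; V₂ = 15.2 L.

15.2 L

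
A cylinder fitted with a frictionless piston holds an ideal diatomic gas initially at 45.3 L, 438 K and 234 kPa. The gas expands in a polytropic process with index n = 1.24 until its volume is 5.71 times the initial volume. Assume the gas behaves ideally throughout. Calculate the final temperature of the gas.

Polytropic n=1.24: T₂ = T₁(V₁/V₂)^(n−1) = 438×(0.175)^0.24 = 288 K; P₂ = P₁(V₁/V₂)^n = 27.0 kPa.

288 K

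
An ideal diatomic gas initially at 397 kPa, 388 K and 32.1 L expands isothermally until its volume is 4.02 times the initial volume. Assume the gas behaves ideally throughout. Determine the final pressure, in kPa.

Isothermal: T stays 388 K; PV = const ⇒ V₂ = 129 L, P₂ = 98.8 kPa.

98.8 kPa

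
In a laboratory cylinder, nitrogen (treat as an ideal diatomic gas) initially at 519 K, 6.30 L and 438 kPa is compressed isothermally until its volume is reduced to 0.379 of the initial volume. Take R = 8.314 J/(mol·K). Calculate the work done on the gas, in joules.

n = P₁V₁/(RT₁) = 438×6.30/(8.314×519) = 0.639 mol.
Isothermal: T stays 519 K; PV = const ⇒ V₂ = 2.39 L, P₂ = 1160 kPa.
W = nRT ln(V₂/V₁) = 0.639×8.314×519×ln(0.379) = -2680 J.
Work done on the gas = −W_by = 2680 J.

2680 J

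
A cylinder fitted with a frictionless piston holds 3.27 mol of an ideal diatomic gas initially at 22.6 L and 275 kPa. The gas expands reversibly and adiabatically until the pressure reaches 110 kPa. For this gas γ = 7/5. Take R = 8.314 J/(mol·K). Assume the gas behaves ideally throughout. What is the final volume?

43.5 L

T₁ = P₁V₁/(nR) = 275×22.6/(3.27×8.314) = 229 K.
Adiabatic: T₂/T₁ = (P₂/P₁)^((γ−1)/γ) ⇒ T₂ = 229×(0.400)^0.286 = 176 K; V₂ = 43.5 L.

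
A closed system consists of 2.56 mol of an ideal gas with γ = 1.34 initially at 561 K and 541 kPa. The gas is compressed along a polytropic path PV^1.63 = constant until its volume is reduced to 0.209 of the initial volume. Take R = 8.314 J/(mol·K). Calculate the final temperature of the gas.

1500 K

V₁ = nRT₁/P₁ = 2.56×8.314×561/541 = 22.1 L.
Polytropic n=1.63: T₂ = T₁(V₁/V₂)^(n−1) = 561×(4.78)^0.63 = 1500 K; P₂ = P₁(V₁/V₂)^n = 6940 kPa.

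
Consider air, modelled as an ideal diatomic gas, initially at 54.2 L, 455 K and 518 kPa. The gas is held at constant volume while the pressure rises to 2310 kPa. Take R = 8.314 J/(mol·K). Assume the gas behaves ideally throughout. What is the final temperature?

Isochoric: V stays 54.2 L; P/T = const ⇒ T₂ = 2030 K, P₂ = 2310 kPa.

2030 K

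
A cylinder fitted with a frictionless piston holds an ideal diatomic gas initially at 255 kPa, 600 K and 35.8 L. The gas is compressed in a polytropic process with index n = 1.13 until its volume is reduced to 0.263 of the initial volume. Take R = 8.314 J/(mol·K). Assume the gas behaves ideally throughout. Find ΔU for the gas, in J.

n = P₁V₁/(RT₁) = 255×35.8/(8.314×600) = 1.83 mol.
Polytropic n=1.13: T₂ = T₁(V₁/V₂)^(n−1) = 600×(3.80)^0.13 = 714 K; P₂ = P₁(V₁/V₂)^n = 1150 kPa.
For an ideal gas ΔU = nCvΔT with Cv = (5/2)R = 20.8 J/(mol·K).
ΔU = 1.83×20.8×(714−600) = 4330 J.

4330 J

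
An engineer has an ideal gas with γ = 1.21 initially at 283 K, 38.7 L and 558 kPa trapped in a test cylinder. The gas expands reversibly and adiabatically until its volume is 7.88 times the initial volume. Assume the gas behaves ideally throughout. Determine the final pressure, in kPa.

Adiabatic: TV^(γ−1) = const ⇒ T₂ = 283×(0.127)^0.210 = 183 K; PV^γ = const ⇒ P₂ = 45.9 kPa.

45.9 kPa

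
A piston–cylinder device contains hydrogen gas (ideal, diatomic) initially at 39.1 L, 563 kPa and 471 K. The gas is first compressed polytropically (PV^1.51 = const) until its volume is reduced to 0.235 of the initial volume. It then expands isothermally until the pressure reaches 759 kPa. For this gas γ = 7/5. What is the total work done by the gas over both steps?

39800 J

n = P₁V₁/(RT₁) = 563×39.1/(8.314×471) = 5.62 mol.
Step 1 — Polytropic n=1.51: T₂ = T₁(V₁/V₂)^(n−1) = 471×(4.26)^0.51 = 986 K; P₂ = P₁(V₁/V₂)^n = 5010 kPa.
W = (P₁V₁−P₂V₂)/(n−1) = (563×39.1−5010×9.19)/0.51 = -47200 J.
ΔU = nCvΔT = 5.62×20.8×(986−471) = 60100 J.
Q = ΔU + W = 13000 J.
State after step 1: P = 5010 kPa, V = 9.19 L, T = 986 K.
Step 2 — Isothermal: T stays 986 K; PV = const ⇒ V₂ = 60.7 L, P₂ = 759 kPa.
ΔU = 0 (ideal gas, T constant).
W = nRT ln(V₂/V₁) = 5.62×8.314×986×ln(6.61) = 87000 J.
Q = ΔU + W = 87000 J.
Net over both steps: W = 39800 J, Q = 100000 J, ΔU = 60100 J.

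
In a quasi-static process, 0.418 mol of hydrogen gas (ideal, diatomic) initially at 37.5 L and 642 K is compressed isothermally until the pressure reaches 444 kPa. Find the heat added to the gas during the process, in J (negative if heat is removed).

-4480 J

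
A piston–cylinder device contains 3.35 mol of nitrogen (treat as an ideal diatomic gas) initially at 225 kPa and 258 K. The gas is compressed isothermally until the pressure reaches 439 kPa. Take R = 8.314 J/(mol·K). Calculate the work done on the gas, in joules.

V₁ = nRT₁/P₁ = 3.35×8.314×258/225 = 31.9 L.
Isothermal: T stays 258 K; PV = const ⇒ V₂ = 16.4 L, P₂ = 439 kPa.
W = nRT ln(V₂/V₁) = 3.35×8.314×258×ln(0.513) = -4800 J.
Work done on the gas = −W_by = 4800 J.

4800 J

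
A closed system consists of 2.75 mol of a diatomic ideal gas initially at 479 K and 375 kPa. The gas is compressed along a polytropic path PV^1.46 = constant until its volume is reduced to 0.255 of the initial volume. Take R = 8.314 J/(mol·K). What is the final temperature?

898 K

V₁ = nRT₁/P₁ = 2.75×8.314×479/375 = 29.2 L.
Polytropic n=1.46: T₂ = T₁(V₁/V₂)^(n−1) = 479×(3.92)^0.46 = 898 K; P₂ = P₁(V₁/V₂)^n = 2760 kPa.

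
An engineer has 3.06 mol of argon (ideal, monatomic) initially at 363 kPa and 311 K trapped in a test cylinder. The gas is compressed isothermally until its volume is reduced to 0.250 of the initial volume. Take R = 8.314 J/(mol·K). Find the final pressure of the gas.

V₁ = nRT₁/P₁ = 3.06×8.314×311/363 = 21.8 L.
Isothermal: T stays 311 K; PV = const ⇒ V₂ = 5.45 L, P₂ = 1450 kPa.

1450 kPa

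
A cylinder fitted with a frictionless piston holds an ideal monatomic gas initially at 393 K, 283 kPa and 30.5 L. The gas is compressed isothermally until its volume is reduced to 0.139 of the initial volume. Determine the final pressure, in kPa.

Isothermal: T stays 393 K; PV = const ⇒ V₂ = 4.24 L, P₂ = 2040 kPa.

2040 kPa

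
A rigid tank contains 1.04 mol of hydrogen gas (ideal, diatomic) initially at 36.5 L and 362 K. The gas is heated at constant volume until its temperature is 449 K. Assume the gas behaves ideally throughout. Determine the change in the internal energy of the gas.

1880 J

P₁ = nRT₁/V₁ = 1.04×8.314×362/36.5 = 85.8 kPa.
Isochoric: V stays 36.5 L; P/T = const ⇒ T₂ = 449 K, P₂ = 106 kPa.
For an ideal gas ΔU = nCvΔT with Cv = (5/2)R = 20.8 J/(mol·K).
ΔU = 1.04×20.8×(449−362) = 1880 J.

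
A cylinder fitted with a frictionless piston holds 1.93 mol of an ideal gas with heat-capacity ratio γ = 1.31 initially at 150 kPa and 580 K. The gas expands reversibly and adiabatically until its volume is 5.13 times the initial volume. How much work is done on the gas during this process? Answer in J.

V₁ = nRT₁/P₁ = 1.93×8.314×580/150 = 62.0 L.
Adiabatic: TV^(γ−1) = const ⇒ T₂ = 580×(0.195)^0.310 = 349 K; PV^γ = const ⇒ P₂ = 17.6 kPa.
ΔU = nCvΔT = 1.93×26.8×(349−580) = -11900 J.
Q = 0 for an adiabatic process, so W = −ΔU = 11900 J.
Work done on the gas = −W_by = -11900 J.

-11900 J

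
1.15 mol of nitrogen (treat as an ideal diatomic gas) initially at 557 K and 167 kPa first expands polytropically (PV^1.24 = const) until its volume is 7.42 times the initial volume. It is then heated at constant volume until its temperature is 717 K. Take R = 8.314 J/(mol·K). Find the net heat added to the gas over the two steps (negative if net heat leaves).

V₁ = nRT₁/P₁ = 1.15×8.314×557/167 = 31.9 L.
Step 1 — Polytropic n=1.24: T₂ = T₁(V₁/V₂)^(n−1) = 557×(0.135)^0.24 = 344 K; P₂ = P₁(V₁/V₂)^n = 13.9 kPa.
W = (P₁V₁−P₂V₂)/(n−1) = (167×31.9−13.9×237)/0.24 = 8470 J.
ΔU = nCvΔT = 1.15×20.8×(344−557) = -5080 J.
Q = ΔU + W = 3390 J.
State after step 1: P = 13.9 kPa, V = 237 L, T = 344 K.
Step 2 — Isochoric: V stays 237 L; P/T = const ⇒ T₂ = 717 K, P₂ = 29.0 kPa.
W = 0 (no volume change).
ΔU = nCvΔT = 1.15×20.8×(717−344) = 8910 J.
Q = ΔU = 8910 J.
Net over both steps: W = 8470 J, Q = 12300 J, ΔU = 3820 J.

12300 J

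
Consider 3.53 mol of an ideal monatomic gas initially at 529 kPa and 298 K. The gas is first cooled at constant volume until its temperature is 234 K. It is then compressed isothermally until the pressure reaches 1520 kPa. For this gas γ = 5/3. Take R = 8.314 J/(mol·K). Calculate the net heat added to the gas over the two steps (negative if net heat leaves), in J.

-11700 J

V₁ = nRT₁/P₁ = 3.53×8.314×298/529 = 16.5 L.
Step 1 — Isochoric: V stays 16.5 L; P/T = const ⇒ T₂ = 234 K, P₂ = 415 kPa.
W = 0 (no volume change).
ΔU = nCvΔT = 3.53×12.5×(234−298) = -2820 J.
Q = ΔU = -2820 J.
State after step 1: P = 415 kPa, V = 16.5 L, T = 234 K.
Step 2 — Isothermal: T stays 234 K; PV = const ⇒ V₂ = 4.52 L, P₂ = 1520 kPa.
ΔU = 0 (ideal gas, T constant).
W = nRT ln(V₂/V₁) = 3.53×8.314×234×ln(0.273) = -8910 J.
Q = ΔU + W = -8910 J.
Net over both steps: W = -8910 J, Q = -11700 J, ΔU = -2820 J.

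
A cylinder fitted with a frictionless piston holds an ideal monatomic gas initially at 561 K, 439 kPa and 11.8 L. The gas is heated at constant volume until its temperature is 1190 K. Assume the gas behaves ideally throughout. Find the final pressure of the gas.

931 kPa

Isochoric: V stays 11.8 L; P/T = const ⇒ T₂ = 1190 K, P₂ = 931 kPa.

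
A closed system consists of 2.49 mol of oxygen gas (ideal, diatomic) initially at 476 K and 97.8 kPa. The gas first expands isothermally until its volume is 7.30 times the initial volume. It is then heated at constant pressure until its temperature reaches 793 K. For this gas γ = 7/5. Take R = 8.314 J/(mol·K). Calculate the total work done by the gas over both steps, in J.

26200 J

V₁ = nRT₁/P₁ = 2.49×8.314×476/97.8 = 101 L.
Step 1 — Isothermal: T stays 476 K; PV = const ⇒ V₂ = 736 L, P₂ = 13.4 kPa.
ΔU = 0 (ideal gas, T constant).
W = nRT ln(V₂/V₁) = 2.49×8.314×476×ln(7.30) = 19600 J.
Q = ΔU + W = 19600 J.
State after step 1: P = 13.4 kPa, V = 736 L, T = 476 K.
Step 2 — Isobaric: P stays 13.4 kPa; V/T = const ⇒ T₂ = 793 K, V₂ = 1230 L.
W = PΔV = 13.4×(1230−736) kPa·L = 6560 J.
ΔU = nCvΔT = 2.49×20.8×(793−476) = 16400 J.
Q = ΔU + W = nCpΔT = 23000 J.
Net over both steps: W = 26200 J, Q = 42600 J, ΔU = 16400 J.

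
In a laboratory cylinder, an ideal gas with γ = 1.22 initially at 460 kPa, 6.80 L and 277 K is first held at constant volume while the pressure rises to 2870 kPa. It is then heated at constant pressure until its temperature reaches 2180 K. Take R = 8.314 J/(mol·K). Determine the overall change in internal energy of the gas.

97700 J

n = P₁V₁/(RT₁) = 460×6.80/(8.314×277) = 1.36 mol.
Step 1 — Isochoric: V stays 6.80 L; P/T = const ⇒ T₂ = 1730 K, P₂ = 2870 kPa.
W = 0 (no volume change).
ΔU = nCvΔT = 1.36×37.8×(1730−277) = 74500 J.
Q = ΔU = 74500 J.
State after step 1: P = 2870 kPa, V = 6.80 L, T = 1730 K.
Step 2 — Isobaric: P stays 2870 kPa; V/T = const ⇒ T₂ = 2180 K, V₂ = 8.58 L.
W = PΔV = 2870×(8.58−6.80) kPa·L = 5100 J.
ΔU = nCvΔT = 1.36×37.8×(2180−1730) = 23200 J.
Q = ΔU + W = nCpΔT = 28300 J.
Net over both steps: W = 5100 J, Q = 103000 J, ΔU = 97700 J.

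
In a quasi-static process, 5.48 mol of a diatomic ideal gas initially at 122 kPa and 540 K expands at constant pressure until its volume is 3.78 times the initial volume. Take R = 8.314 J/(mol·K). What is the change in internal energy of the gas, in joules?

171000 J

V₁ = nRT₁/P₁ = 5.48×8.314×540/122 = 202 L.
Isobaric: P stays 122 kPa; V/T = const ⇒ T₂ = 2040 K, V₂ = 762 L.
For an ideal gas ΔU = nCvΔT with Cv = (5/2)R = 20.8 J/(mol·K).
ΔU = 5.48×20.8×(2040−540) = 171000 J.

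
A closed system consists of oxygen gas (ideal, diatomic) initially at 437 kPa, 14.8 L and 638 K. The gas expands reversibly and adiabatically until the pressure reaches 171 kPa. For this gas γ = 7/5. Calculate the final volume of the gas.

28.9 L

Adiabatic: T₂/T₁ = (P₂/P₁)^((γ−1)/γ) ⇒ T₂ = 638×(0.391)^0.286 = 488 K; V₂ = 28.9 L.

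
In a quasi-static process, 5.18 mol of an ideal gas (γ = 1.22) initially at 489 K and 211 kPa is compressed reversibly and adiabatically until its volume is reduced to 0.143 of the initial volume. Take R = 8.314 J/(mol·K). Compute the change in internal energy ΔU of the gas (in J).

V₁ = nRT₁/P₁ = 5.18×8.314×489/211 = 99.8 L.
Adiabatic: TV^(γ−1) = const ⇒ T₂ = 489×(6.99)^0.220 = 750 K; PV^γ = const ⇒ P₂ = 2260 kPa.
For an ideal gas ΔU = nCvΔT with Cv = R/(γ−1) = 37.8 J/(mol·K).
ΔU = 5.18×37.8×(750−489) = 51100 J.

51100 J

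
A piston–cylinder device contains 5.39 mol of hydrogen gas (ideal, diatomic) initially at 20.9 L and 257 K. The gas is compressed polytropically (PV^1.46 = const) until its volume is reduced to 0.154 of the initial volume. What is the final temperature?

P₁ = nRT₁/V₁ = 5.39×8.314×257/20.9 = 551 kPa.
Polytropic n=1.46: T₂ = T₁(V₁/V₂)^(n−1) = 257×(6.49)^0.46 = 608 K; P₂ = P₁(V₁/V₂)^n = 8460 kPa.

608 K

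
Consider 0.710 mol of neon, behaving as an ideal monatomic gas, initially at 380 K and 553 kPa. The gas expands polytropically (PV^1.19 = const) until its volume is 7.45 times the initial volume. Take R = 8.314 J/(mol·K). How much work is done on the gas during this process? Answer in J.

-3740 J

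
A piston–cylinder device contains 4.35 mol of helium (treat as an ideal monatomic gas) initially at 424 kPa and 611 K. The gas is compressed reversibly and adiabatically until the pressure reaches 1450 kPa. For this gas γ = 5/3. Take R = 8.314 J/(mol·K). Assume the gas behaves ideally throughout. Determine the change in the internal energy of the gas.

V₁ = nRT₁/P₁ = 4.35×8.314×611/424 = 52.1 L.
Adiabatic: T₂/T₁ = (P₂/P₁)^((γ−1)/γ) ⇒ T₂ = 611×(3.42)^0.400 = 999 K; V₂ = 24.9 L.
For an ideal gas ΔU = nCvΔT with Cv = (3/2)R = 12.5 J/(mol·K).
ΔU = 4.35×12.5×(999−611) = 21100 J.

21100 J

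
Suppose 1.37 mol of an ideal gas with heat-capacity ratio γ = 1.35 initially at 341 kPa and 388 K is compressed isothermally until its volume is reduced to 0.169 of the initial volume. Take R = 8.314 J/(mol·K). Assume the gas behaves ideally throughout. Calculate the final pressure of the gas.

2020 kPa

V₁ = nRT₁/P₁ = 1.37×8.314×388/341 = 13.0 L.
Isothermal: T stays 388 K; PV = const ⇒ V₂ = 2.19 L, P₂ = 2020 kPa.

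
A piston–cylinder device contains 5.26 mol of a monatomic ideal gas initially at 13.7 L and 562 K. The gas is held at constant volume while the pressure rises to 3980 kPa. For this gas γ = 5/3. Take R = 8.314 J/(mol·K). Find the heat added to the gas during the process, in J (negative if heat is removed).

44900 J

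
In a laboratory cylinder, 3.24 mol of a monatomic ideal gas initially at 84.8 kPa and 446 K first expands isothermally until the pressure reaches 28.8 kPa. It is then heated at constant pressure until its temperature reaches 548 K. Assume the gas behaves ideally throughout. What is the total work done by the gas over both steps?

15700 J

V₁ = nRT₁/P₁ = 3.24×8.314×446/84.8 = 142 L.
Step 1 — Isothermal: T stays 446 K; PV = const ⇒ V₂ = 417 L, P₂ = 28.8 kPa.
ΔU = 0 (ideal gas, T constant).
W = nRT ln(V₂/V₁) = 3.24×8.314×446×ln(2.94) = 13000 J.
Q = ΔU + W = 13000 J.
State after step 1: P = 28.8 kPa, V = 417 L, T = 446 K.
Step 2 — Isobaric: P stays 28.8 kPa; V/T = const ⇒ T₂ = 548 K, V₂ = 513 L.
W = PΔV = 28.8×(513−417) kPa·L = 2750 J.
ΔU = nCvΔT = 3.24×12.5×(548−446) = 4120 J.
Q = ΔU + W = nCpΔT = 6870 J.
Net over both steps: W = 15700 J, Q = 19800 J, ΔU = 4120 J.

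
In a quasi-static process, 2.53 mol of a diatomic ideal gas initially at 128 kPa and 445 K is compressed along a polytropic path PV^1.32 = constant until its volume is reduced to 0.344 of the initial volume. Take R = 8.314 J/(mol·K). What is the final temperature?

V₁ = nRT₁/P₁ = 2.53×8.314×445/128 = 73.1 L.
Polytropic n=1.32: T₂ = T₁(V₁/V₂)^(n−1) = 445×(2.91)^0.32 = 626 K; P₂ = P₁(V₁/V₂)^n = 524 kPa.

626 K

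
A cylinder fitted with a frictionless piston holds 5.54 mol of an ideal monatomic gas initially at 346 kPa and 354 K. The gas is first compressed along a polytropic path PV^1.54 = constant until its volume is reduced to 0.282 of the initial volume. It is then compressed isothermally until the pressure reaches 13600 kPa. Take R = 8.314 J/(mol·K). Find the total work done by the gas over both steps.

V₁ = nRT₁/P₁ = 5.54×8.314×354/346 = 47.1 L.
Step 1 — Polytropic n=1.54: T₂ = T₁(V₁/V₂)^(n−1) = 354×(3.55)^0.54 = 701 K; P₂ = P₁(V₁/V₂)^n = 2430 kPa.
W = (P₁V₁−P₂V₂)/(n−1) = (346×47.1−2430×13.3)/0.54 = -29600 J.
ΔU = nCvΔT = 5.54×12.5×(701−354) = 24000 J.
Q = ΔU + W = -5630 J.
State after step 1: P = 2430 kPa, V = 13.3 L, T = 701 K.
Step 2 — Isothermal: T stays 701 K; PV = const ⇒ V₂ = 2.37 L, P₂ = 13600 kPa.
ΔU = 0 (ideal gas, T constant).
W = nRT ln(V₂/V₁) = 5.54×8.314×701×ln(0.179) = -55600 J.
Q = ΔU + W = -55600 J.
Net over both steps: W = -85200 J, Q = -61200 J, ΔU = 24000 J.

-85200 J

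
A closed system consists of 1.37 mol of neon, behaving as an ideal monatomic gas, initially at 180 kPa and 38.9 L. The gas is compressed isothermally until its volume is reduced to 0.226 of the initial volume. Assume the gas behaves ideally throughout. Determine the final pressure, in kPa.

796 kPa

T₁ = P₁V₁/(nR) = 180×38.9/(1.37×8.314) = 615 K.
Isothermal: T stays 615 K; PV = const ⇒ V₂ = 8.79 L, P₂ = 796 kPa.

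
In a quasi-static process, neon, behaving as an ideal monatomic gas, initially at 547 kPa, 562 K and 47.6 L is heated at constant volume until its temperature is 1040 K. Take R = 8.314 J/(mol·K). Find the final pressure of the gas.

Isochoric: V stays 47.6 L; P/T = const ⇒ T₂ = 1040 K, P₂ = 1010 kPa.

1010 kPa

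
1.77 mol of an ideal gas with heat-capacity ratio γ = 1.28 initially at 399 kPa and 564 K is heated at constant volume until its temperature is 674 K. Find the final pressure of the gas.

477 kPa

V₁ = nRT₁/P₁ = 1.77×8.314×564/399 = 20.8 L.
Isochoric: V stays 20.8 L; P/T = const ⇒ T₂ = 674 K, P₂ = 477 kPa.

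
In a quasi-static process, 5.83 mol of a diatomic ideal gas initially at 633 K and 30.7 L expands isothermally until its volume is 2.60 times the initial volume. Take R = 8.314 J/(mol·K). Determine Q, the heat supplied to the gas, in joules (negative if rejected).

P₁ = nRT₁/V₁ = 5.83×8.314×633/30.7 = 999 kPa.
Isothermal: T stays 633 K; PV = const ⇒ V₂ = 79.8 L, P₂ = 384 kPa.
ΔU = 0 (ideal gas, T constant).
W = nRT ln(V₂/V₁) = 5.83×8.314×633×ln(2.60) = 29300 J.
Q = ΔU + W = 29300 J.

29300 J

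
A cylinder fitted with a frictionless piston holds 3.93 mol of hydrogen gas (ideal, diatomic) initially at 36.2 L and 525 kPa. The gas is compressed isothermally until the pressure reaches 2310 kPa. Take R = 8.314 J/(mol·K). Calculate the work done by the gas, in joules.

T₁ = P₁V₁/(nR) = 525×36.2/(3.93×8.314) = 582 K.
Isothermal: T stays 582 K; PV = const ⇒ V₂ = 8.23 L, P₂ = 2310 kPa.
W = nRT ln(V₂/V₁) = 3.93×8.314×582×ln(0.227) = -28200 J.

-28200 J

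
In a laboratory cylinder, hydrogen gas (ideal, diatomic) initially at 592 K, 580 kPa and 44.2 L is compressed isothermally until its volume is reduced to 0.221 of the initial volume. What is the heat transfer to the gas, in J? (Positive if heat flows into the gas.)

-38700 J

n = P₁V₁/(RT₁) = 580×44.2/(8.314×592) = 5.21 mol.
Isothermal: T stays 592 K; PV = const ⇒ V₂ = 9.77 L, P₂ = 2620 kPa.
ΔU = 0 (ideal gas, T constant).
W = nRT ln(V₂/V₁) = 5.21×8.314×592×ln(0.221) = -38700 J.
Q = ΔU + W = -38700 J.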